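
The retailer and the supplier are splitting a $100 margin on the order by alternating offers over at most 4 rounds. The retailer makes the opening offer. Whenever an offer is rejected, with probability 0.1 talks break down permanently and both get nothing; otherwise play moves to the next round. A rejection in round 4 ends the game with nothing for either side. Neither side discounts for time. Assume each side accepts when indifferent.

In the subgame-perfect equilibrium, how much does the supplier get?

Round 4 (the supplier proposes): rejection yields 0 for the retailer; the supplier offers 0 and keeps 100.
Round 3 (the retailer proposes): rejecting gives the supplier an expected 0.9 × 100 = 90; the retailer offers that and keeps 10.
Round 2 (the supplier proposes): rejecting gives the retailer an expected 0.9 × 10 = 9; the supplier offers that and keeps 91.
Round 1 (the retailer proposes): rejecting gives the supplier an expected 0.9 × 91 = 81.9; the retailer offers that and keeps 18.1.

81.9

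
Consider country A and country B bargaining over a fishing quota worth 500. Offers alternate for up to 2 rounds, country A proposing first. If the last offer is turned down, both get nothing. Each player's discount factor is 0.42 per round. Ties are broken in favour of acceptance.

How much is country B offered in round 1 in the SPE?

Round 2 (country B proposes): country A will accept anything ≥ 0, so country B offers 0 and keeps 500.
Round 1 (country A proposes): country B can get 500 next round, worth 0.42 × 500 = 210 now; country A offers that and keeps 290.

210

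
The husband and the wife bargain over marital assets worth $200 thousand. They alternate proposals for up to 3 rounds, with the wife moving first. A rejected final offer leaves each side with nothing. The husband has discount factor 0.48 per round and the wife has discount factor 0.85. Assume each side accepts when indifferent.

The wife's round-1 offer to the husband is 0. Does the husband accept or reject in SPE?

Reject

Round 3 (the wife proposes): the husband will accept anything ≥ 0, so the wife offers 0 and keeps 200.
Round 2 (the husband proposes): the wife can get 200 next round, worth 0.85 × 200 = 170 now, so the husband offers 170, keeping 30.
So by rejecting in round 1, the husband gets 30 next round, worth 0.48 × 30 = 14.4 now.
Offer 0 < 14.4, so the husband rejects.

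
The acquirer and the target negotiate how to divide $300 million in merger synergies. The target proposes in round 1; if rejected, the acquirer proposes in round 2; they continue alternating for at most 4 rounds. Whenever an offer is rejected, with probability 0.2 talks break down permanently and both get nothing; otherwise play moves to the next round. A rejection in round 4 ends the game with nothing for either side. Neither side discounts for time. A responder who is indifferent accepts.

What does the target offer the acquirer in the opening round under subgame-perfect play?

201.6

Round 4 (the acquirer proposes): the target will accept anything ≥ 0, so the acquirer offers 0 and keeps 300.
Round 3 (the target proposes): rejecting gives the acquirer an expected 0.8 × 300 = 240; the target offers that and keeps 60.
Round 2 (the acquirer proposes): rejecting gives the target an expected 0.8 × 60 = 48, so the acquirer offers 48, keeping 252.
Round 1 (the target proposes): rejecting gives the acquirer an expected 0.8 × 252 = 201.6; the target offers that and keeps 98.4.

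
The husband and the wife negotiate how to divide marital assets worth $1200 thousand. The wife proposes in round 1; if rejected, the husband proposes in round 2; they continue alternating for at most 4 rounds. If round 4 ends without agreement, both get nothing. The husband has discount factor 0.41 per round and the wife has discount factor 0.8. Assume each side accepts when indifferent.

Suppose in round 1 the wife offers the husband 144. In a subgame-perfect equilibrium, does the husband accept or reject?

Work out the husband's continuation value if the offer is rejected.
Round 4 (the husband proposes): rejection yields 0 for the wife; the husband offers 0 and keeps 1200.
Round 3 (the wife proposes): the husband can get 1200 next round, worth 0.41 × 1200 = 492 now; the wife offers that and keeps 708.
Round 2 (the husband proposes): the wife can get 708 next round, worth 0.8 × 708 = 566.4 now; the husband offers that and keeps 633.6.
So by rejecting in round 1, the husband gets 633.6 next round, worth 0.41 × 633.6 = 259.776 now.
Offer 144 < 259.776, so the husband rejects.

Reject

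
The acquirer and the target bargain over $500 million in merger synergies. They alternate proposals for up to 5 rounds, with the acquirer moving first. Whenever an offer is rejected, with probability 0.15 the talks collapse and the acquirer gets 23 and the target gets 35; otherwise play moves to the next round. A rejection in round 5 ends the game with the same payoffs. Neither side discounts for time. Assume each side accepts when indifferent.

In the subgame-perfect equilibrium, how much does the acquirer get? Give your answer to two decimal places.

367.93

By backward induction:
Round 5 (the acquirer proposes): the target gets 35 if talks fail, so the acquirer offers 35 and keeps 465.
Round 4 (the target proposes): rejecting gives the acquirer an expected 0.85 × 465 + 0.15 × 23 = 398.7; the target offers that and keeps 101.3.
Round 3 (the acquirer proposes): rejecting gives the target an expected 0.85 × 101.3 + 0.15 × 35 = 91.355. The acquirer offers 91.355 and keeps 500 − 91.355 = 408.645.
Round 2 (the target proposes): rejecting gives the acquirer an expected 0.85 × 408.645 + 0.15 × 23 = 350.79825, so the target offers 350.79825, keeping 149.20175.
Round 1 (the acquirer proposes): rejecting gives the target an expected 0.85 × 149.20175 + 0.15 × 35 = 132.0714875. The acquirer offers 132.0714875 and keeps 500 − 132.0714875 = 367.9285125.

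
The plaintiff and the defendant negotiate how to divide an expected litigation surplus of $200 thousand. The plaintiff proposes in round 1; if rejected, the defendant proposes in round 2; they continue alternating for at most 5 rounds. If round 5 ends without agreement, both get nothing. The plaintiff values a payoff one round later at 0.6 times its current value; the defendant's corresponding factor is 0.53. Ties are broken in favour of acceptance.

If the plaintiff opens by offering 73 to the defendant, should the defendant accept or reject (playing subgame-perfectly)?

Round 5 (the plaintiff proposes): the defendant will accept anything ≥ 0, so the plaintiff offers 0 and keeps 200.
Round 4 (the defendant proposes): the plaintiff can get 200 next round, worth 0.6 × 200 = 120 now, so the defendant offers 120, keeping 80.
Round 3 (the plaintiff proposes): the defendant can get 80 next round, worth 0.53 × 80 = 42.4 now. The plaintiff offers 42.4 and keeps 200 − 42.4 = 157.6.
Round 2 (the defendant proposes): the plaintiff can get 157.6 next round, worth 0.6 × 157.6 = 94.56 now; the defendant offers that and keeps 105.44.
So by rejecting in round 1, the defendant gets 105.44 next round, worth 0.53 × 105.44 = 55.8832 now.
Offer 73 ≥ 55.8832, so the defendant accepts.

Accept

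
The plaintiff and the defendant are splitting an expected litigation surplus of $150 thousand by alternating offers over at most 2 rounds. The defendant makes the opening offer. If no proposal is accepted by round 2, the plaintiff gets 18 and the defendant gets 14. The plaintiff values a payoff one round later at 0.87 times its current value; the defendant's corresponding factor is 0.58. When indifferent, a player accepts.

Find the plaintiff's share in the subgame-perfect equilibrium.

Round 2 (the plaintiff proposes): the defendant gets 14 if talks fail, so the plaintiff offers 14 and keeps 136.
Round 1 (the defendant proposes): the plaintiff can get 136 next round, worth 0.87 × 136 = 118.32 now. The defendant offers 118.32 and keeps 150 − 118.32 = 31.68.

118.32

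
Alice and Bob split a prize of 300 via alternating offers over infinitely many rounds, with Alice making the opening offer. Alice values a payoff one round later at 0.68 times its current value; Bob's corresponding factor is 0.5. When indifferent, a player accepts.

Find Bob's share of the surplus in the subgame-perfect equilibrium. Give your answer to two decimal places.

72.73

When Alice proposes, Bob accepts any offer worth at least 0.5 times what Bob would get by proposing next round; and vice versa.
This gives x = 300 − 0.5y and y = 300 − 0.68x, where x and y are each side's share when it proposes.
Hence (1 − 0.5·0.68)x = 300(1 − 0.5), i.e. 0.66·x = 150.
x ≈ 227.2727; Bob's share is 300 − x ≈ 72.7273.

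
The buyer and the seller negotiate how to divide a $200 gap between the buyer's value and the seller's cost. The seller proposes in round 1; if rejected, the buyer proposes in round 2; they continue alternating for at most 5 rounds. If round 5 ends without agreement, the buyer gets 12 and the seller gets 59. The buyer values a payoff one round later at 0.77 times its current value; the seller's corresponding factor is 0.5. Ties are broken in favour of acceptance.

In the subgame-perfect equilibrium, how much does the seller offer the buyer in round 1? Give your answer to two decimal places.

Round 5 (the seller proposes): the buyer gets 12 if talks fail, so the seller offers 12 and keeps 188.
Round 4 (the buyer proposes): the seller can get 188 next round, worth 0.5 × 188 = 94 now, so the buyer offers 94, keeping 106.
Round 3 (the seller proposes): the buyer can get 106 next round, worth 0.77 × 106 = 81.62 now; the seller offers that and keeps 118.38.
Round 2 (the buyer proposes): the seller can get 118.38 next round, worth 0.5 × 118.38 = 59.19 now. The buyer offers 59.19 and keeps 200 − 59.19 = 140.81.
Round 1 (the seller proposes): the buyer can get 140.81 next round, worth 0.77 × 140.81 = 108.4237 now; the seller offers that and keeps 91.5763.

108.42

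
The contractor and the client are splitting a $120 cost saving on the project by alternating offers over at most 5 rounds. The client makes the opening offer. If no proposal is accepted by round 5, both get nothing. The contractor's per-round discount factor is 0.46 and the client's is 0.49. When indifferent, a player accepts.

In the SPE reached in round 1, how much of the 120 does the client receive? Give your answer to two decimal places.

Round 5 (the client proposes): the contractor will accept anything ≥ 0, so the client offers 0 and keeps 120.
Round 4 (the contractor proposes): the client can get 120 next round, worth 0.49 × 120 = 58.8 now. The contractor offers 58.8 and keeps 120 − 58.8 = 61.2.
Round 3 (the client proposes): the contractor can get 61.2 next round, worth 0.46 × 61.2 = 28.152 now, so the client offers 28.152, keeping 91.848.
Round 2 (the contractor proposes): the client can get 91.848 next round, worth 0.49 × 91.848 = 45.00552 now. The contractor offers 45.00552 and keeps 120 − 45.00552 = 74.99448.
Round 1 (the client proposes): the contractor can get 74.99448 next round, worth 0.46 × 74.99448 = 34.4974608 now. The client offers 34.4974608 and keeps 120 − 34.4974608 = 85.5025392.

85.50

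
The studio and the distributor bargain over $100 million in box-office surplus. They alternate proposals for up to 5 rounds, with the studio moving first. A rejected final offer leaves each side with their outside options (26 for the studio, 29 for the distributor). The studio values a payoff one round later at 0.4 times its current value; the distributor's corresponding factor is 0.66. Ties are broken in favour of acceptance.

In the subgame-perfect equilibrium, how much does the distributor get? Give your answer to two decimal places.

Round 5 (the studio proposes): the distributor gets 29 if talks fail, so the studio offers 29 and keeps 71.
Round 4 (the distributor proposes): the studio can get 71 next round, worth 0.4 × 71 = 28.4 now; the distributor offers that and keeps 71.6.
Round 3 (the studio proposes): the distributor can get 71.6 next round, worth 0.66 × 71.6 = 47.256 now, so the studio offers 47.256, keeping 52.744.
Round 2 (the distributor proposes): the studio can get 52.744 next round, worth 0.4 × 52.744 = 21.0976 now. The distributor offers 21.0976 and keeps 100 − 21.0976 = 78.9024.
Round 1 (the studio proposes): the distributor can get 78.9024 next round, worth 0.66 × 78.9024 = 52.075584 now. The studio offers 52.075584 and keeps 100 − 52.075584 = 47.924416.

52.08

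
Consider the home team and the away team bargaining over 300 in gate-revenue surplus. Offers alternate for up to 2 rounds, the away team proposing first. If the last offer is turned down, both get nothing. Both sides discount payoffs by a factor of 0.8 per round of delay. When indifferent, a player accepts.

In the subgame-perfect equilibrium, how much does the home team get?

Round 2 (the home team proposes): the away team will accept anything ≥ 0, so the home team offers 0 and keeps 300.
Round 1 (the away team proposes): the home team can get 300 next round, worth 0.8 × 300 = 240 now; the away team offers that and keeps 60.

240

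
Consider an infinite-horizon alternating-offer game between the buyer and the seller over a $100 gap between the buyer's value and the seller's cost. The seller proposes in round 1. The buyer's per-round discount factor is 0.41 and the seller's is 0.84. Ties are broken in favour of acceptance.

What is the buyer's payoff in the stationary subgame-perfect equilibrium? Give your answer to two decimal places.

In a stationary SPE each proposer offers the other exactly their discounted continuation value.
If the seller keeps x when proposing and the buyer keeps y when proposing, then x = 100 − 0.41y and y = 100 − 0.84x.
Solving: x = 100(1 − 0.41) / (1 − 0.84·0.41) = 59 / 0.6556 ≈ 89.9939.
The buyer gets 100 − 89.9939 ≈ 10.0061.

10.01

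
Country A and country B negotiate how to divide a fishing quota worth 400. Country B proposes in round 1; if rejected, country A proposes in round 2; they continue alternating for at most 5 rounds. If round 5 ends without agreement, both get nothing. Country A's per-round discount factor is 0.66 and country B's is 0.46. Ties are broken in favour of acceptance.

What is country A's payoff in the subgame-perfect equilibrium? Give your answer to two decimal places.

Round 5 (country B proposes): rejection yields 0 for country A; country B offers 0 and keeps 400.
Round 4 (country A proposes): country B can get 400 next round, worth 0.46 × 400 = 184 now; country A offers that and keeps 216.
Round 3 (country B proposes): country A can get 216 next round, worth 0.66 × 216 = 142.56 now; country B offers that and keeps 257.44.
Round 2 (country A proposes): country B can get 257.44 next round, worth 0.46 × 257.44 = 118.4224 now, so country A offers 118.4224, keeping 281.5776.
Round 1 (country B proposes): country A can get 281.5776 next round, worth 0.66 × 281.5776 = 185.841216 now, so country B offers 185.841216, keeping 214.158784.

185.84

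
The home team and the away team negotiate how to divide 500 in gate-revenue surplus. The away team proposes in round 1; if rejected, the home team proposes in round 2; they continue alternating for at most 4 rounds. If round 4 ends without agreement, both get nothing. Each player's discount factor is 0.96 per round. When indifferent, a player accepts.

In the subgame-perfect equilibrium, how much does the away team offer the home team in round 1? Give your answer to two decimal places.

Work backward from the last round.
Round 4 (the home team proposes): rejection yields 0 for the away team; the home team offers 0 and keeps 500.
Round 3 (the away team proposes): the home team can get 500 next round, worth 0.96 × 500 = 480 now. The away team offers 480 and keeps 500 − 480 = 20.
Round 2 (the home team proposes): the away team can get 20 next round, worth 0.96 × 20 = 19.2 now; the home team offers that and keeps 480.8.
Round 1 (the away team proposes): the home team can get 480.8 next round, worth 0.96 × 480.8 = 461.568 now; the away team offers that and keeps 38.432.

461.57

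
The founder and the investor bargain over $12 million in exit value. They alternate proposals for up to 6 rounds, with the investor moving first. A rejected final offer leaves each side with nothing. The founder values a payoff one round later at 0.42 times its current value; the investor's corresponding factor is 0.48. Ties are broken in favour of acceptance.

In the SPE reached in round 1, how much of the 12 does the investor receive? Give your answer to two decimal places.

8.65

Round 6 (the founder proposes): rejection yields 0 for the investor; the founder offers 0 and keeps 12.
Round 5 (the investor proposes): the founder can get 12 next round, worth 0.42 × 12 = 5.04 now; the investor offers that and keeps 6.96.
Round 4 (the founder proposes): the investor can get 6.96 next round, worth 0.48 × 6.96 = 3.3408 now; the founder offers that and keeps 8.6592.
Round 3 (the investor proposes): the founder can get 8.6592 next round, worth 0.42 × 8.6592 = 3.636864 now, so the investor offers 3.636864, keeping 8.363136.
Round 2 (the founder proposes): the investor can get 8.363136 next round, worth 0.48 × 8.363136 = 4.01430528 now. The founder offers 4.01430528 and keeps 12 − 4.01430528 = 7.98569472.
Round 1 (the investor proposes): the founder can get 7.98569472 next round, worth 0.42 × 7.98569472 = 3.3539917824 now. The investor offers 3.3539917824 and keeps 12 − 3.3539917824 = 8.6460082176.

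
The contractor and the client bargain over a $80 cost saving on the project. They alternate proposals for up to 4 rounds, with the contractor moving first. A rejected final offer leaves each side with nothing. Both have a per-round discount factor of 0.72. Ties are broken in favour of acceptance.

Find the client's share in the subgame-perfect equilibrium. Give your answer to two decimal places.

Round 4 (the client proposes): the contractor will accept anything ≥ 0, so the client offers 0 and keeps 80.
Round 3 (the contractor proposes): the client can get 80 next round, worth 0.72 × 80 = 57.6 now. The contractor offers 57.6 and keeps 80 − 57.6 = 22.4.
Round 2 (the client proposes): the contractor can get 22.4 next round, worth 0.72 × 22.4 = 16.128 now, so the client offers 16.128, keeping 63.872.
Round 1 (the contractor proposes): the client can get 63.872 next round, worth 0.72 × 63.872 = 45.98784 now, so the contractor offers 45.98784, keeping 34.01216.

45.99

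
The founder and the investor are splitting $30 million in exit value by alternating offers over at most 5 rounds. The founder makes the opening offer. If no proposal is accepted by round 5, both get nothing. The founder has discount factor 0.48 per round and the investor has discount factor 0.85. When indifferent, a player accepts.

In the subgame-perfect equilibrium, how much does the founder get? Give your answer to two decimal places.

11.33

Round 5 (the founder proposes): rejection yields 0 for the investor; the founder offers 0 and keeps 30.
Round 4 (the investor proposes): the founder can get 30 next round, worth 0.48 × 30 = 14.4 now; the investor offers that and keeps 15.6.
Round 3 (the founder proposes): the investor can get 15.6 next round, worth 0.85 × 15.6 = 13.26 now. The founder offers 13.26 and keeps 30 − 13.26 = 16.74.
Round 2 (the investor proposes): the founder can get 16.74 next round, worth 0.48 × 16.74 = 8.0352 now; the investor offers that and keeps 21.9648.
Round 1 (the founder proposes): the investor can get 21.9648 next round, worth 0.85 × 21.9648 = 18.67008 now; the founder offers that and keeps 11.32992.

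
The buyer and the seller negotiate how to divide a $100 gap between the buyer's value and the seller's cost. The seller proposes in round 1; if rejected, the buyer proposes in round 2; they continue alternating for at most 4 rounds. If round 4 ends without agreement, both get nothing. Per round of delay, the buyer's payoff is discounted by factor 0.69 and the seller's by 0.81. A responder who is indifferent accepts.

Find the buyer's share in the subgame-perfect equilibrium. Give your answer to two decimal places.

Round 4 (the buyer proposes): rejection yields 0 for the seller; the buyer offers 0 and keeps 100.
Round 3 (the seller proposes): the buyer can get 100 next round, worth 0.69 × 100 = 69 now; the seller offers that and keeps 31.
Round 2 (the buyer proposes): the seller can get 31 next round, worth 0.81 × 31 = 25.11 now; the buyer offers that and keeps 74.89.
Round 1 (the seller proposes): the buyer can get 74.89 next round, worth 0.69 × 74.89 = 51.6741 now; the seller offers that and keeps 48.3259.

51.67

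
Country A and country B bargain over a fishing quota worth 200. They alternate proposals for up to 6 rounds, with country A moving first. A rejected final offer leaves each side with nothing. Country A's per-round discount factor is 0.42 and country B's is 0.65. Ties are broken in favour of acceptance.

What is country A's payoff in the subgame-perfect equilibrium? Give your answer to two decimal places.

94.33

Solve by backward induction from round 6.
Round 6 (country B proposes): rejection yields 0 for country A; country B offers 0 and keeps 200.
Round 5 (country A proposes): country B can get 200 next round, worth 0.65 × 200 = 130 now; country A offers that and keeps 70.
Round 4 (country B proposes): country A can get 70 next round, worth 0.42 × 70 = 29.4 now. Country B offers 29.4 and keeps 200 − 29.4 = 170.6.
Round 3 (country A proposes): country B can get 170.6 next round, worth 0.65 × 170.6 = 110.89 now, so country A offers 110.89, keeping 89.11.
Round 2 (country B proposes): country A can get 89.11 next round, worth 0.42 × 89.11 = 37.4262 now, so country B offers 37.4262, keeping 162.5738.
Round 1 (country A proposes): country B can get 162.5738 next round, worth 0.65 × 162.5738 = 105.67297 now, so country A offers 105.67297, keeping 94.32703.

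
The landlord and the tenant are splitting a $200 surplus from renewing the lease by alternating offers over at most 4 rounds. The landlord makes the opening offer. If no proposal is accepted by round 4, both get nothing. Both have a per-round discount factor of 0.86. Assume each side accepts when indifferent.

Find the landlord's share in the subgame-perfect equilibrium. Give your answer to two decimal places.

48.71

Round 4 (the tenant proposes): rejection yields 0 for the landlord; the tenant offers 0 and keeps 200.
Round 3 (the landlord proposes): the tenant can get 200 next round, worth 0.86 × 200 = 172 now. The landlord offers 172 and keeps 200 − 172 = 28.
Round 2 (the tenant proposes): the landlord can get 28 next round, worth 0.86 × 28 = 24.08 now; the tenant offers that and keeps 175.92.
Round 1 (the landlord proposes): the tenant can get 175.92 next round, worth 0.86 × 175.92 = 151.2912 now. The landlord offers 151.2912 and keeps 200 − 151.2912 = 48.7088.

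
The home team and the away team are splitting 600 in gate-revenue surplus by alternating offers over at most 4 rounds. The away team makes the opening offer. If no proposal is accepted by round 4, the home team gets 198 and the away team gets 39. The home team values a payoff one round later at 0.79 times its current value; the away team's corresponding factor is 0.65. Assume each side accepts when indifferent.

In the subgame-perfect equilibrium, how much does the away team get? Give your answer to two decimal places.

206.52

Round 4 (the home team proposes): the away team gets 39 if talks fail, so the home team offers 39 and keeps 561.
Round 3 (the away team proposes): the home team can get 561 next round, worth 0.79 × 561 = 443.19 now; the away team offers that and keeps 156.81.
Round 2 (the home team proposes): the away team can get 156.81 next round, worth 0.65 × 156.81 = 101.9265 now; the home team offers that and keeps 498.0735.
Round 1 (the away team proposes): the home team can get 498.0735 next round, worth 0.79 × 498.0735 = 393.478065 now. The away team offers 393.478065 and keeps 600 − 393.478065 = 206.521935.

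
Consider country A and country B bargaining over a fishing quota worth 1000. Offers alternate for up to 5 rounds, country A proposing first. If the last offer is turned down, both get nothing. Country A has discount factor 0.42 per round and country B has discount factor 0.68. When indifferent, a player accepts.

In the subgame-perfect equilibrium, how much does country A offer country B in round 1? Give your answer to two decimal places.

Round 5 (country A proposes): rejection yields 0 for country B; country A offers 0 and keeps 1000.
Round 4 (country B proposes): country A can get 1000 next round, worth 0.42 × 1000 = 420 now. Country B offers 420 and keeps 1000 − 420 = 580.
Round 3 (country A proposes): country B can get 580 next round, worth 0.68 × 580 = 394.4 now. Country A offers 394.4 and keeps 1000 − 394.4 = 605.6.
Round 2 (country B proposes): country A can get 605.6 next round, worth 0.42 × 605.6 = 254.352 now; country B offers that and keeps 745.648.
Round 1 (country A proposes): country B can get 745.648 next round, worth 0.68 × 745.648 = 507.04064 now, so country A offers 507.04064, keeping 492.95936.

507.04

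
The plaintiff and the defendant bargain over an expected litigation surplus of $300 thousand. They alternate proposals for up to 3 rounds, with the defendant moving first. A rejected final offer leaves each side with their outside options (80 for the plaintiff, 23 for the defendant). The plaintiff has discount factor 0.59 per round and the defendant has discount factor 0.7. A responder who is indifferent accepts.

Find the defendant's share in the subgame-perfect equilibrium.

213.86

Round 3 (the defendant proposes): the plaintiff gets 80 if talks fail, so the defendant offers 80 and keeps 220.
Round 2 (the plaintiff proposes): the defendant can get 220 next round, worth 0.7 × 220 = 154 now, so the plaintiff offers 154, keeping 146.
Round 1 (the defendant proposes): the plaintiff can get 146 next round, worth 0.59 × 146 = 86.14 now; the defendant offers that and keeps 213.86.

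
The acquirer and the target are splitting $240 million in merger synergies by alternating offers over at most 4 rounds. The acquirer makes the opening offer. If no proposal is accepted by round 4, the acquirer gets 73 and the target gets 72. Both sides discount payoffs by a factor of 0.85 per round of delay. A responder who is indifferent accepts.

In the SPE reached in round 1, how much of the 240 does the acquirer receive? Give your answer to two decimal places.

106.84

Solve by backward induction from round 4.
Round 4 (the target proposes): the acquirer gets 73 if talks fail, so the target offers 73 and keeps 167.
Round 3 (the acquirer proposes): the target can get 167 next round, worth 0.85 × 167 = 141.95 now; the acquirer offers that and keeps 98.05.
Round 2 (the target proposes): the acquirer can get 98.05 next round, worth 0.85 × 98.05 = 83.3425 now, so the target offers 83.3425, keeping 156.6575.
Round 1 (the acquirer proposes): the target can get 156.6575 next round, worth 0.85 × 156.6575 = 133.158875 now; the acquirer offers that and keeps 106.841125.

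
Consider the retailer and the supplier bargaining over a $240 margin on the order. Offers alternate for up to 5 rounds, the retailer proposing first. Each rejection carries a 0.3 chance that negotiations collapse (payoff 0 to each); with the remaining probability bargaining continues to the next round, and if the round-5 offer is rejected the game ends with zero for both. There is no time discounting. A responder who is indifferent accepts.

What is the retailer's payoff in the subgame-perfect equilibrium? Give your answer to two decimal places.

Round 5 (the retailer proposes): the supplier will accept anything ≥ 0, so the retailer offers 0 and keeps 240.
Round 4 (the supplier proposes): rejecting gives the retailer an expected 0.7 × 240 = 168. The supplier offers 168 and keeps 240 − 168 = 72.
Round 3 (the retailer proposes): rejecting gives the supplier an expected 0.7 × 72 = 50.4; the retailer offers that and keeps 189.6.
Round 2 (the supplier proposes): rejecting gives the retailer an expected 0.7 × 189.6 = 132.72, so the supplier offers 132.72, keeping 107.28.
Round 1 (the retailer proposes): rejecting gives the supplier an expected 0.7 × 107.28 = 75.096. The retailer offers 75.096 and keeps 240 − 75.096 = 164.904.

164.90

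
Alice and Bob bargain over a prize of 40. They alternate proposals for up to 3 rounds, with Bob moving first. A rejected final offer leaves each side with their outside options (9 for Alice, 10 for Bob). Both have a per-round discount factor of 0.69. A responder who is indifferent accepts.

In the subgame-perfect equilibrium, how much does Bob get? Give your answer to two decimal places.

27.16

Round 3 (Bob proposes): Alice gets 9 if talks fail, so Bob offers 9 and keeps 31.
Round 2 (Alice proposes): Bob can get 31 next round, worth 0.69 × 31 = 21.39 now. Alice offers 21.39 and keeps 40 − 21.39 = 18.61.
Round 1 (Bob proposes): Alice can get 18.61 next round, worth 0.69 × 18.61 = 12.8409 now; Bob offers that and keeps 27.1591.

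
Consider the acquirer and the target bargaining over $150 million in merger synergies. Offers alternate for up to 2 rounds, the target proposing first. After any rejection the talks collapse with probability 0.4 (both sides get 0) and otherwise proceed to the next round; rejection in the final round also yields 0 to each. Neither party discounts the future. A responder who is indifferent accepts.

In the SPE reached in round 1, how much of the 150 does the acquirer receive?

90

By backward induction:
Round 2 (the acquirer proposes): rejection yields 0 for the target; the acquirer offers 0 and keeps 150.
Round 1 (the target proposes): rejecting gives the acquirer an expected 0.6 × 150 = 90, so the target offers 90, keeping 60.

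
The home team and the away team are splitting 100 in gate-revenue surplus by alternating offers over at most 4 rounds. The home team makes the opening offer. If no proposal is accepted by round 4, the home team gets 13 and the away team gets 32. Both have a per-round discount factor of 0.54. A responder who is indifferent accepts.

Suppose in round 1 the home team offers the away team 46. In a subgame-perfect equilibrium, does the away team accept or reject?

Accept

Round 4 (the away team proposes): the home team gets 13 if talks fail, so the away team offers 13 and keeps 87.
Round 3 (the home team proposes): the away team can get 87 next round, worth 0.54 × 87 = 46.98 now. The home team offers 46.98 and keeps 100 − 46.98 = 53.02.
Round 2 (the away team proposes): the home team can get 53.02 next round, worth 0.54 × 53.02 = 28.6308 now, so the away team offers 28.6308, keeping 71.3692.
So by rejecting in round 1, the away team gets 71.3692 next round, worth 0.54 × 71.3692 = 38.539368 now.
Offer 46 ≥ 38.539368, so the away team accepts.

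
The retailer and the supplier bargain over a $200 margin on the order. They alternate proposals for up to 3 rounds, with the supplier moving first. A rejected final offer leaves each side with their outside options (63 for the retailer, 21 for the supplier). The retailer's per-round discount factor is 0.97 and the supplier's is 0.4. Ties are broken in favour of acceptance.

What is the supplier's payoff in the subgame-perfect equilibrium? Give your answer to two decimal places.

59.16

Round 3 (the supplier proposes): the retailer gets 63 if talks fail, so the supplier offers 63 and keeps 137.
Round 2 (the retailer proposes): the supplier can get 137 next round, worth 0.4 × 137 = 54.8 now. The retailer offers 54.8 and keeps 200 − 54.8 = 145.2.
Round 1 (the supplier proposes): the retailer can get 145.2 next round, worth 0.97 × 145.2 = 140.844 now, so the supplier offers 140.844, keeping 59.156.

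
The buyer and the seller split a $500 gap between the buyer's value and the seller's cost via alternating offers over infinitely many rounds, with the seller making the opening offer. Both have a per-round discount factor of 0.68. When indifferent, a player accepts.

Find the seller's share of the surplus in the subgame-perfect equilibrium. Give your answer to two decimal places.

297.62

When the seller proposes, the buyer accepts any offer worth at least 0.68 times what the buyer would get by proposing next round; and vice versa.
This gives x = 500 − 0.68y and y = 500 − 0.68x, where x and y are each side's share when it proposes.
Hence (1 − 0.68·0.68)x = 500(1 − 0.68), i.e. 0.5376·x = 160.
x ≈ 297.6190; the buyer's share is 500 − x ≈ 202.3810.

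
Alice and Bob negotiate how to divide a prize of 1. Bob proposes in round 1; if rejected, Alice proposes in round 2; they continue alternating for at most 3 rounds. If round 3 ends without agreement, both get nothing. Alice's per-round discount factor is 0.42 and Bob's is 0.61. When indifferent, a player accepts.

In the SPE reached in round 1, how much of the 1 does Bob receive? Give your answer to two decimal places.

Round 3 (Bob proposes): Alice will accept anything ≥ 0, so Bob offers 0 and keeps 1.
Round 2 (Alice proposes): Bob can get 1 next round, worth 0.61 × 1 = 0.61 now. Alice offers 0.61 and keeps 1 − 0.61 = 0.39.
Round 1 (Bob proposes): Alice can get 0.39 next round, worth 0.42 × 0.39 = 0.1638 now; Bob offers that and keeps 0.8362.

0.84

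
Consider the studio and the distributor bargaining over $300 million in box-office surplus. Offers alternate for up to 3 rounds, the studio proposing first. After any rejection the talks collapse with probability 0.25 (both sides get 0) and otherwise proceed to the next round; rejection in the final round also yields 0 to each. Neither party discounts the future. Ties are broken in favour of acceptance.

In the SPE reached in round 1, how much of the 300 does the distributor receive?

Round 3 (the studio proposes): rejection yields 0 for the distributor; the studio offers 0 and keeps 300.
Round 2 (the distributor proposes): rejecting gives the studio an expected 0.75 × 300 = 225, so the distributor offers 225, keeping 75.
Round 1 (the studio proposes): rejecting gives the distributor an expected 0.75 × 75 = 56.25; the studio offers that and keeps 243.75.

56.25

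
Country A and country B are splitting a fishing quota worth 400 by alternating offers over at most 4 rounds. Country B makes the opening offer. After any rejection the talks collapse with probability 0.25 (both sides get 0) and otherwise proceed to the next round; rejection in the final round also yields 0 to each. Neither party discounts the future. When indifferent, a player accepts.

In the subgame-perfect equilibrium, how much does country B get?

By backward induction:
Round 4 (country A proposes): country B will accept anything ≥ 0, so country A offers 0 and keeps 400.
Round 3 (country B proposes): rejecting gives country A an expected 0.75 × 400 = 300. Country B offers 300 and keeps 400 − 300 = 100.
Round 2 (country A proposes): rejecting gives country B an expected 0.75 × 100 = 75; country A offers that and keeps 325.
Round 1 (country B proposes): rejecting gives country A an expected 0.75 × 325 = 243.75, so country B offers 243.75, keeping 156.25.

156.25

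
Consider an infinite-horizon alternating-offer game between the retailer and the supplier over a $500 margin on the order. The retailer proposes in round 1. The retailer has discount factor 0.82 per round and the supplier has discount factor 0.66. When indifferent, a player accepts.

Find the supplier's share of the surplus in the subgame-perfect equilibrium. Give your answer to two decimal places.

Let x be the retailer's share when the retailer proposes and y be the supplier's share when the supplier proposes.
The supplier accepts iff offered ≥ 0.66·y, so x = 500 − 0.66y. Symmetrically y = 500 − 0.82x.
Substituting: x = 500 − 0.66(500 − 0.82x), giving x(1 − 0.82·0.66) = 500(1 − 0.66).
So x = 500 × 0.34 / 0.4588 ≈ 370.5318, and the supplier receives 500 − x ≈ 129.4682.

129.47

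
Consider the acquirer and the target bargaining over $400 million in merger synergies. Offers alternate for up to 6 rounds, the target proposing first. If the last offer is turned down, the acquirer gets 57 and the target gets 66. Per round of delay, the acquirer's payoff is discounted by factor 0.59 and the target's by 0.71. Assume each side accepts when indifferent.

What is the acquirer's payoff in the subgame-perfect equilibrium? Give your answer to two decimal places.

131.69

Solve by backward induction from round 6.
Round 6 (the acquirer proposes): the target gets 66 if talks fail, so the acquirer offers 66 and keeps 334.
Round 5 (the target proposes): the acquirer can get 334 next round, worth 0.59 × 334 = 197.06 now. The target offers 197.06 and keeps 400 − 197.06 = 202.94.
Round 4 (the acquirer proposes): the target can get 202.94 next round, worth 0.71 × 202.94 = 144.0874 now, so the acquirer offers 144.0874, keeping 255.9126.
Round 3 (the target proposes): the acquirer can get 255.9126 next round, worth 0.59 × 255.9126 = 150.988434 now. The target offers 150.988434 and keeps 400 − 150.988434 = 249.011566.
Round 2 (the acquirer proposes): the target can get 249.011566 next round, worth 0.71 × 249.011566 = 176.79821186 now; the acquirer offers that and keeps 223.20178814.
Round 1 (the target proposes): the acquirer can get 223.20178814 next round, worth 0.59 × 223.20178814 = 131.6890550026 now, so the target offers 131.6890550026, keeping 268.3109449974.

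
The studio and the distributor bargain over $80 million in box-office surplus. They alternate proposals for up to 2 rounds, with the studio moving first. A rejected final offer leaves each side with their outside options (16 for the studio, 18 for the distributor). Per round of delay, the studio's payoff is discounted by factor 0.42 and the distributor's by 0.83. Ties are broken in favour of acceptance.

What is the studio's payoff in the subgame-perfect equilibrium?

Round 2 (the distributor proposes): the studio gets 16 if talks fail, so the distributor offers 16 and keeps 64.
Round 1 (the studio proposes): the distributor can get 64 next round, worth 0.83 × 64 = 53.12 now. The studio offers 53.12 and keeps 80 − 53.12 = 26.88.

26.88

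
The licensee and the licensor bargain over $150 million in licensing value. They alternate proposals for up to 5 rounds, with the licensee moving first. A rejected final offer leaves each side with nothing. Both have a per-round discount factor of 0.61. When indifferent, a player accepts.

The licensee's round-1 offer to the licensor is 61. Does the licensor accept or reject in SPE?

Accept

Work out the licensor's continuation value if the offer is rejected.
Round 5 (the licensee proposes): the licensor will accept anything ≥ 0, so the licensee offers 0 and keeps 150.
Round 4 (the licensor proposes): the licensee can get 150 next round, worth 0.61 × 150 = 91.5 now. The licensor offers 91.5 and keeps 150 − 91.5 = 58.5.
Round 3 (the licensee proposes): the licensor can get 58.5 next round, worth 0.61 × 58.5 = 35.685 now; the licensee offers that and keeps 114.315.
Round 2 (the licensor proposes): the licensee can get 114.315 next round, worth 0.61 × 114.315 = 69.73215 now. The licensor offers 69.73215 and keeps 150 − 69.73215 = 80.26785.
So by rejecting in round 1, the licensor gets 80.26785 next round, worth 0.61 × 80.26785 = 48.9633885 now.
Offer 61 ≥ 48.9633885, so the licensor accepts.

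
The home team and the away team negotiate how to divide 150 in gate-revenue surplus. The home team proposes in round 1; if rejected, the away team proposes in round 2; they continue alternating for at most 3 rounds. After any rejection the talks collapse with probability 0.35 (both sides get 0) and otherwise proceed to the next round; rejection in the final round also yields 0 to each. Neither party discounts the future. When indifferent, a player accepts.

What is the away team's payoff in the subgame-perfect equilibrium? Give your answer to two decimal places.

By backward induction:
Round 3 (the home team proposes): rejection yields 0 for the away team; the home team offers 0 and keeps 150.
Round 2 (the away team proposes): rejecting gives the home team an expected 0.65 × 150 = 97.5; the away team offers that and keeps 52.5.
Round 1 (the home team proposes): rejecting gives the away team an expected 0.65 × 52.5 = 34.125. The home team offers 34.125 and keeps 150 − 34.125 = 115.875.

34.13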